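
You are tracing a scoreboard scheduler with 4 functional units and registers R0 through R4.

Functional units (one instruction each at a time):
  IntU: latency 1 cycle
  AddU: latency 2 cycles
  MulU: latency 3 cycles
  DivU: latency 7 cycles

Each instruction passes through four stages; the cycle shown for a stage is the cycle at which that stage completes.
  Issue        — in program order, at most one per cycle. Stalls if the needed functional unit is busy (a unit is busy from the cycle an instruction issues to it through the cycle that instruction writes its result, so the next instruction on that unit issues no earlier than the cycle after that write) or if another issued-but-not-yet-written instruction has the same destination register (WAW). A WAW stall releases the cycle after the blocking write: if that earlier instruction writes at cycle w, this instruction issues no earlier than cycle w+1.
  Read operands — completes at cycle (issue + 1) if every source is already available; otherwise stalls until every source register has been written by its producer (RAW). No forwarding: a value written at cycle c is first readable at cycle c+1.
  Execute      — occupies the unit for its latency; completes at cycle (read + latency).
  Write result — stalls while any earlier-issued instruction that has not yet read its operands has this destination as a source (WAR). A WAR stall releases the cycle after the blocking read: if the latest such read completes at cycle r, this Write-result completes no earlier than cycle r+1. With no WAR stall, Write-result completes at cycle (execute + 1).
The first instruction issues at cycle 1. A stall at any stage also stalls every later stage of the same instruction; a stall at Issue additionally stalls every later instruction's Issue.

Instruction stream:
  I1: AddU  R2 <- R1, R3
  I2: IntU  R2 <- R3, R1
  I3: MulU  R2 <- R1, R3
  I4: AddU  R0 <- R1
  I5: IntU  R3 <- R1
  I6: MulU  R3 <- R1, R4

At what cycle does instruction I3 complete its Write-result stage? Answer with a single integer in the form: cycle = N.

cycle = 15

  I1 | 1 | 2 | 4 | 5
  I2 | 6 | 7 | 8 | 9   WAW R2: wait I1 write@5
  I3 | 10 | 11 | 14 | 15   WAW R2: wait I2 write@9
  I4 | 11 | 12 | 14 | 15
  I5 | 12 | 13 | 14 | 15
  I6 | 16 | 17 | 20 | 21   WAW R3: wait I5 write@15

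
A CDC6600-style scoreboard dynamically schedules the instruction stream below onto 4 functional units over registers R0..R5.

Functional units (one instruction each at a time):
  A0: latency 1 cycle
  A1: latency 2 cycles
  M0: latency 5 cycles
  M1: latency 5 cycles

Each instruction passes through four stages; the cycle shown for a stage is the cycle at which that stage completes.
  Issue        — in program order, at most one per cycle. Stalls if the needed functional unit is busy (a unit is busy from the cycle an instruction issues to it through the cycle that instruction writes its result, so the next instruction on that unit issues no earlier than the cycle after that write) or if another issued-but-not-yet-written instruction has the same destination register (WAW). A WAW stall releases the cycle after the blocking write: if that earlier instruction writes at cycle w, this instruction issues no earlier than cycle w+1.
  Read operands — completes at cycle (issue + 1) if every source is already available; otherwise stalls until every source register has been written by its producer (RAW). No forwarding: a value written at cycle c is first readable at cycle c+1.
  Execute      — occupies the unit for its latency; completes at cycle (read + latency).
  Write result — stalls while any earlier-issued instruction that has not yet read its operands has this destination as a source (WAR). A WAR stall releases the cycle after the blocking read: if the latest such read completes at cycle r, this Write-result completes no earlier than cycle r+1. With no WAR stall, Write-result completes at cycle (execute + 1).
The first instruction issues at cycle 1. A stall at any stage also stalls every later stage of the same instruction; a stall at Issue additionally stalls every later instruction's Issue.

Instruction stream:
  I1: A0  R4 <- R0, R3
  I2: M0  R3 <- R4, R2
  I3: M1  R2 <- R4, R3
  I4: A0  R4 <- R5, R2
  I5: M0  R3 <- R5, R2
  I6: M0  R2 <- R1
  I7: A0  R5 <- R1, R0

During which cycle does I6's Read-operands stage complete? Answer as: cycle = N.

I1: IS=1 RO=2 EX=3 WR=4
I2: IS=2 RO=5 EX=10 WR=11  [RAW R4: wait I1 write@4]
I3: IS=3 RO=12 EX=17 WR=18  [RAW R3: wait I2 write@11]
I4: IS=5 RO=19 EX=20 WR=21  [struct: A0 busy until I1 writes@4; RAW R2: wait I3 write@18]
I5: IS=12 RO=19 EX=24 WR=25  [struct: M0 busy until I2 writes@11; RAW R2: wait I3 write@18]
I6: IS=26 RO=27 EX=32 WR=33  [struct: M0 busy until I5 writes@25]
I7: IS=27 RO=28 EX=29 WR=30

cycle = 27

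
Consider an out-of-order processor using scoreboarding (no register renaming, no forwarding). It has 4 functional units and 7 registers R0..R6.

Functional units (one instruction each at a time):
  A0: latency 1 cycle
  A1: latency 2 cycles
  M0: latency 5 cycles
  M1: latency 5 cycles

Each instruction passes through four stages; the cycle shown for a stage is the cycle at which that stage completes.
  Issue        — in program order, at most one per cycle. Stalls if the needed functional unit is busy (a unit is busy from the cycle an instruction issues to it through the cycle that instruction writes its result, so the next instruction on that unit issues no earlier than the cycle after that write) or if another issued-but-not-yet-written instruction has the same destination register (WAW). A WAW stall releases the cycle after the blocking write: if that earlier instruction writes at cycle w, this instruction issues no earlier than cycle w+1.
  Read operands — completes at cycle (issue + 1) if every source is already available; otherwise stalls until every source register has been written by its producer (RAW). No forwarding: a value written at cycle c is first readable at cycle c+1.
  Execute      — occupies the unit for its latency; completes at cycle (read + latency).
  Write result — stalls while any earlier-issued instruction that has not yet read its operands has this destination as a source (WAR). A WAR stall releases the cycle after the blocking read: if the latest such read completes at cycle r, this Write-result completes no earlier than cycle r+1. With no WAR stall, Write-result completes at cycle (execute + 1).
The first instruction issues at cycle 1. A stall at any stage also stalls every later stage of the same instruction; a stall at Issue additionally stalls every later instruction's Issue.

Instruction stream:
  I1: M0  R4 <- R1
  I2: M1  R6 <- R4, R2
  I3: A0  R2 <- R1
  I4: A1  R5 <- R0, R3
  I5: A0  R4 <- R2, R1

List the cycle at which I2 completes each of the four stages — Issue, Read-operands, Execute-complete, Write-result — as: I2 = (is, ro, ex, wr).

I2 = (2, 9, 14, 15)

[I1] 1/2/7/8
[I2] 2/9/14/15  (RAW R4: wait I1 write@8)
[I3] 3/4/5/10  (WAR R2: wait I2 read@9)
[I4] 4/5/7/8
[I5] 11/12/13/14  (struct: A0 busy until I3 writes@10)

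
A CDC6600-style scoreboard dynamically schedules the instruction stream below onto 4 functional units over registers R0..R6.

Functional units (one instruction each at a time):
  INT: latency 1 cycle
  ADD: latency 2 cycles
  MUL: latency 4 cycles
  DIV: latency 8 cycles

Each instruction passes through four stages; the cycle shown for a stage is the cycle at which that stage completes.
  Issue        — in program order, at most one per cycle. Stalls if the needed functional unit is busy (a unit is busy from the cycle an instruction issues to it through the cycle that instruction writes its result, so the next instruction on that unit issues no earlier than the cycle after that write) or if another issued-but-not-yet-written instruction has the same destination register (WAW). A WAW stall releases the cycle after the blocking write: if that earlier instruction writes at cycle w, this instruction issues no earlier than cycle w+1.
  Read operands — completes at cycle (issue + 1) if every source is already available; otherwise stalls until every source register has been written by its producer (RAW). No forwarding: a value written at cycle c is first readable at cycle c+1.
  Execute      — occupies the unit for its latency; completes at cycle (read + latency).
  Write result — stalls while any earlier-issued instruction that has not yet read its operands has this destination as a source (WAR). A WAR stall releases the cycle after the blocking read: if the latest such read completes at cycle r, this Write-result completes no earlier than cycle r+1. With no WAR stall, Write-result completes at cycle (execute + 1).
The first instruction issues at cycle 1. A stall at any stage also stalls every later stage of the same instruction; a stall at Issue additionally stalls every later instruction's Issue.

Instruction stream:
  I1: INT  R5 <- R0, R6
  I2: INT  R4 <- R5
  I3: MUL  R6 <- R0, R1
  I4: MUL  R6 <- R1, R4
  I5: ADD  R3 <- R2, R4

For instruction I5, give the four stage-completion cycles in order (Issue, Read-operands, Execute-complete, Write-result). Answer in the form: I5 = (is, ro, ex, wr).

I5 = (14, 15, 17, 18)

cycle 1: I1 issues→INT
cycle 2: I1 reads
cycle 3: I1 exec-done
cycle 4: I1 writes R5
cycle 5: I2 issues→INT
cycle 6: I2 reads · I3 issues→MUL
cycle 7: I2 exec-done · I3 reads
cycle 8: I2 writes R4
cycle 11: I3 exec-done
cycle 12: I3 writes R6
cycle 13: I4 issues→MUL
cycle 14: I4 reads · I5 issues→ADD
cycle 15: I5 reads
cycle 17: I5 exec-done
cycle 18: I4 exec-done · I5 writes R3
cycle 19: I4 writes R6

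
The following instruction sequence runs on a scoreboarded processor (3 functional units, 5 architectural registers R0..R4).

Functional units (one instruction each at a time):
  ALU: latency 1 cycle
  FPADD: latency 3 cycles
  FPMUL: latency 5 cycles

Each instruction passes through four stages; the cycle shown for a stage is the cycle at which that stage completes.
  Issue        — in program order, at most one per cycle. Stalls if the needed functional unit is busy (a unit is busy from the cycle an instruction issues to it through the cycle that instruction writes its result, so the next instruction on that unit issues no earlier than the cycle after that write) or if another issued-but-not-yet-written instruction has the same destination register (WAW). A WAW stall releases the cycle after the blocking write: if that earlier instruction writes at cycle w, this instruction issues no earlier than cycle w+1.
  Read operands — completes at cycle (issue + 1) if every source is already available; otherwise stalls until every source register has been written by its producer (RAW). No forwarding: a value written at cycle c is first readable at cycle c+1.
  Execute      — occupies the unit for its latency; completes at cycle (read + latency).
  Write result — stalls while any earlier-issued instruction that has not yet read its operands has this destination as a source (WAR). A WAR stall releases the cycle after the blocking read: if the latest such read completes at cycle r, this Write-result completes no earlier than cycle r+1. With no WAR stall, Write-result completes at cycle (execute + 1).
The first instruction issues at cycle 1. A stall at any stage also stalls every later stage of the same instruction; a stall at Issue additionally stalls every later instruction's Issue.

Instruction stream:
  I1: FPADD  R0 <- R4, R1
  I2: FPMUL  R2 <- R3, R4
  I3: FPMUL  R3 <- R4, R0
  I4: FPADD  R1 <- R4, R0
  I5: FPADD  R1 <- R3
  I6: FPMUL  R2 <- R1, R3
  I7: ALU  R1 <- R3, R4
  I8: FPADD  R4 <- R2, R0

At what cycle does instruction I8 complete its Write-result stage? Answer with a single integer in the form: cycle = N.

cycle = 34

[I1] 1/2/5/6
[I2] 2/3/8/9
[I3] 10/11/16/17  (struct: FPMUL busy until I2 writes@9)
[I4] 11/12/15/16
[I5] 17/18/21/22  (struct: FPADD busy until I4 writes@16)
[I6] 18/23/28/29  (RAW R1: wait I5 write@22)
[I7] 23/24/25/26  (WAW R1: wait I5 write@22)
[I8] 24/30/33/34  (RAW R2: wait I6 write@29)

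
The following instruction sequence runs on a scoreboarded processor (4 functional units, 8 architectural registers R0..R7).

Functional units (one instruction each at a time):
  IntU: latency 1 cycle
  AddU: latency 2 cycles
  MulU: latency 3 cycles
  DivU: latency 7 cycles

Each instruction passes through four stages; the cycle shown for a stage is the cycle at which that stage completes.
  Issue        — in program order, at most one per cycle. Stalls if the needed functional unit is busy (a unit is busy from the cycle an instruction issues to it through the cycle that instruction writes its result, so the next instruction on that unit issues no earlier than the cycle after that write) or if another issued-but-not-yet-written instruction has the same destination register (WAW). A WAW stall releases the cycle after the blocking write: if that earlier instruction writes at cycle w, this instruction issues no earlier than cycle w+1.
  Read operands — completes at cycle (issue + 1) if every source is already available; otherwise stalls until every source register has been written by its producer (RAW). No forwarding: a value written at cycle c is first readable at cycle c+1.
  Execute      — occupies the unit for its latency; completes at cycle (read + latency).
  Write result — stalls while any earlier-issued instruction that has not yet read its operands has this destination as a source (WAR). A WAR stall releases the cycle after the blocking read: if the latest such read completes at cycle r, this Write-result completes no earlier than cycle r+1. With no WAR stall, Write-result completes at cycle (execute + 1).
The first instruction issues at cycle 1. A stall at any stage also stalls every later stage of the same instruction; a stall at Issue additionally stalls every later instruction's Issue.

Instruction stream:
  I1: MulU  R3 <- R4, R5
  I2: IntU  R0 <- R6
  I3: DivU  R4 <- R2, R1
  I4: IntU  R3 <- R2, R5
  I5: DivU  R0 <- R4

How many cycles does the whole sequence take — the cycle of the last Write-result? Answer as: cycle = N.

cycle 1: I1 issues→MulU
cycle 2: I1 reads · I2 issues→IntU
cycle 3: I2 reads · I3 issues→DivU
cycle 4: I2 exec-done · I3 reads
cycle 5: I1 exec-done · I2 writes R0
cycle 6: I1 writes R3
cycle 7: I4 issues→IntU
cycle 8: I4 reads
cycle 9: I4 exec-done
cycle 10: I4 writes R3
cycle 11: I3 exec-done
cycle 12: I3 writes R4
cycle 13: I5 issues→DivU
cycle 14: I5 reads
cycle 21: I5 exec-done
cycle 22: I5 writes R0

cycle = 22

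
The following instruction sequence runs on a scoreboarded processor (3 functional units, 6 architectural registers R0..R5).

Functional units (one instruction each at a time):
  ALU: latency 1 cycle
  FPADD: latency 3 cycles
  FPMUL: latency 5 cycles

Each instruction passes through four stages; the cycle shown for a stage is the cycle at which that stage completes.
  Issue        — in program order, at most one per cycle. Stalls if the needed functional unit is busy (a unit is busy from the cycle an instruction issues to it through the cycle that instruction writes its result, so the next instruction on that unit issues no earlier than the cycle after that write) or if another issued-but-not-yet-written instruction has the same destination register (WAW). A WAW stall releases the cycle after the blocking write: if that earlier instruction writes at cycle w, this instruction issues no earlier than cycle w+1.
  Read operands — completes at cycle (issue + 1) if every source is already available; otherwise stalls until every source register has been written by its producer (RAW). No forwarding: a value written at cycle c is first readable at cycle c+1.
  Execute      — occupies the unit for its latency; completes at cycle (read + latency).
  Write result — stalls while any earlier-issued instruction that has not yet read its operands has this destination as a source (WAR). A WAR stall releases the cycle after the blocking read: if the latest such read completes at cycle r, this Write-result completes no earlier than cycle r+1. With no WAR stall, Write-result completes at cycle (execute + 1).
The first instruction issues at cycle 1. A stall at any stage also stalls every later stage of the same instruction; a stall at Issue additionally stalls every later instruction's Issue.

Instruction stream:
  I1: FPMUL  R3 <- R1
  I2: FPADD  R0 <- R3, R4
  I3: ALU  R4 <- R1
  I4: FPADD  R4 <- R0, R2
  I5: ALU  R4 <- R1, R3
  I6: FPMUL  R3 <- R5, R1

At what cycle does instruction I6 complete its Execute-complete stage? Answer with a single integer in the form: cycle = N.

cycle = 27

  I1 | 1 | 2 | 7 | 8
  I2 | 2 | 9 | 12 | 13   RAW R3: wait I1 write@8
  I3 | 3 | 4 | 5 | 10   WAR R4: wait I2 read@9
  I4 | 14 | 15 | 18 | 19   struct: FPADD busy until I2 writes@13
  I5 | 20 | 21 | 22 | 23   WAW R4: wait I4 write@19
  I6 | 21 | 22 | 27 | 28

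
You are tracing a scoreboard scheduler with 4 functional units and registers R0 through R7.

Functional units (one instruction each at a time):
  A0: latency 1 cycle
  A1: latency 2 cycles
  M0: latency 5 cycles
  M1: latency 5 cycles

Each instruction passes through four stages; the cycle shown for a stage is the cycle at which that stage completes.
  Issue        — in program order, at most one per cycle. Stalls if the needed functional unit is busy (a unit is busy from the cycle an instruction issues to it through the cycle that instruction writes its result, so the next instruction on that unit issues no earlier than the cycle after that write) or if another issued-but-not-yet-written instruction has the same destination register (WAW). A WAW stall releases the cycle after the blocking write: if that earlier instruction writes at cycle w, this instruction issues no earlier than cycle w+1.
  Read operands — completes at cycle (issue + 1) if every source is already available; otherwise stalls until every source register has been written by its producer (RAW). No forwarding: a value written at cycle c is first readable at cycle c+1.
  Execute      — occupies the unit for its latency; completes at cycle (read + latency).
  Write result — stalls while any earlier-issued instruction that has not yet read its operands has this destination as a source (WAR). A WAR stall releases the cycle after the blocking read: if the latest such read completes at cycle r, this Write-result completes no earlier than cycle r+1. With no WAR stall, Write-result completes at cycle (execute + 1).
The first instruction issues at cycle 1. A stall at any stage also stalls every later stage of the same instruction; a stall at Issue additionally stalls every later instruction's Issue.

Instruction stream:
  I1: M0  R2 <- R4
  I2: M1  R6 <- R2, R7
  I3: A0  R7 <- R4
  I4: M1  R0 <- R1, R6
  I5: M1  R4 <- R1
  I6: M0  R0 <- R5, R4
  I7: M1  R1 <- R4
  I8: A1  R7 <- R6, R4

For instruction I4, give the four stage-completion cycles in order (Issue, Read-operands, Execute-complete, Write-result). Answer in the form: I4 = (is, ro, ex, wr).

I1  is:1  ro:2  ex:7  wr:8
I2  is:2  ro:9  ex:14  wr:15  — RAW R2: wait I1 write@8
I3  is:3  ro:4  ex:5  wr:10  — WAR R7: wait I2 read@9
I4  is:16  ro:17  ex:22  wr:23  — struct: M1 busy until I2 writes@15
I5  is:24  ro:25  ex:30  wr:31  — struct: M1 busy until I4 writes@23
I6  is:25  ro:32  ex:37  wr:38  — RAW R4: wait I5 write@31
I7  is:32  ro:33  ex:38  wr:39  — struct: M1 busy until I5 writes@31
I8  is:33  ro:34  ex:36  wr:37

I4 = (16, 17, 22, 23)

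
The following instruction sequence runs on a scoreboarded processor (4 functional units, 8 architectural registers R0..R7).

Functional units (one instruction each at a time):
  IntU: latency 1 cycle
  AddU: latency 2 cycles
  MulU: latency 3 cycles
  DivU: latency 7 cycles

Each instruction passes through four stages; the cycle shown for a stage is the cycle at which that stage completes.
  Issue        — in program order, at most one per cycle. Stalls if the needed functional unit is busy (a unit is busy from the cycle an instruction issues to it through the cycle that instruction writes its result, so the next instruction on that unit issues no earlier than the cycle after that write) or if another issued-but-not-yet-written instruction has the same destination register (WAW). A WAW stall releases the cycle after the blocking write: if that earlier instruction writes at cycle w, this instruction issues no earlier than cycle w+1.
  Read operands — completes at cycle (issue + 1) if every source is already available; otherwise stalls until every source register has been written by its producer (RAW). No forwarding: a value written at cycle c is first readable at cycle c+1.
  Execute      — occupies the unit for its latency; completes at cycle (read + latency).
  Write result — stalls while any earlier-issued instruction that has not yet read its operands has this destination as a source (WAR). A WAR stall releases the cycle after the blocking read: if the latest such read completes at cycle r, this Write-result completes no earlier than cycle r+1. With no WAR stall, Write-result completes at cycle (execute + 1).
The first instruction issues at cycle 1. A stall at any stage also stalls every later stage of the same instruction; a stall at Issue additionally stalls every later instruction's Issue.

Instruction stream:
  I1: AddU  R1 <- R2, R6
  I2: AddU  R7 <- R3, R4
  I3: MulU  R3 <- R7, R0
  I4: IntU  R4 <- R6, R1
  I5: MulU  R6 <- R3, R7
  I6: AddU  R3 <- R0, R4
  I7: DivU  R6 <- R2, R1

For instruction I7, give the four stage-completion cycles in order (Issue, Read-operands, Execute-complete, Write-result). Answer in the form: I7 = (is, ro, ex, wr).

I7 = (22, 23, 30, 31)

c1: I1 dispatched to AddU
c2: I1 operands ready
c4: I1 complete
c5: R1←I1
c6: I2 dispatched to AddU
c7: I2 operands ready; I3 dispatched to MulU
c8: I4 dispatched to IntU
c9: I2 complete; I4 operands ready
c10: R7←I2; I4 complete
c11: I3 operands ready; R4←I4
c14: I3 complete
c15: R3←I3
c16: I5 dispatched to MulU
c17: I5 operands ready; I6 dispatched to AddU
c18: I6 operands ready
c20: I5 complete; I6 complete
c21: R6←I5; R3←I6
c22: I7 dispatched to DivU
c23: I7 operands ready
c30: I7 complete
c31: R6←I7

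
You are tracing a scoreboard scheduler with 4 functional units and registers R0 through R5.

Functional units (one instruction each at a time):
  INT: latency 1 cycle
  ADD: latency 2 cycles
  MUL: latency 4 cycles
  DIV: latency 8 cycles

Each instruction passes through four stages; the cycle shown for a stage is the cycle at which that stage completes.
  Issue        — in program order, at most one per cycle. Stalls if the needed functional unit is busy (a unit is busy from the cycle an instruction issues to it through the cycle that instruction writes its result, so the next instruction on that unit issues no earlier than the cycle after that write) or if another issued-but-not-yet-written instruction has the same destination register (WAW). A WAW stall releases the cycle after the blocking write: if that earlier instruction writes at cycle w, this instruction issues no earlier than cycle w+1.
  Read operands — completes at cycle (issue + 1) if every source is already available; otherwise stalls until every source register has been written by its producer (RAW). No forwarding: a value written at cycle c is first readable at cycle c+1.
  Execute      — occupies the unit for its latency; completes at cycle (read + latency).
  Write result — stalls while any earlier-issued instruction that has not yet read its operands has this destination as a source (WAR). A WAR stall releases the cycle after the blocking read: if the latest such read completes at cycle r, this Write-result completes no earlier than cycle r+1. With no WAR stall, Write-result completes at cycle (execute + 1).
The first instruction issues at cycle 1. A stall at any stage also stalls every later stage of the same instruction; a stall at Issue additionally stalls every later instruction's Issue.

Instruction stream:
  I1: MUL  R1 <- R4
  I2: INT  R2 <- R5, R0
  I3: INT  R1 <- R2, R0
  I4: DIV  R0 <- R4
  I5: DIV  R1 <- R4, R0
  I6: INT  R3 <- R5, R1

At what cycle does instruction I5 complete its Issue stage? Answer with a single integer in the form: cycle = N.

c1: I1 dispatched to MUL
c2: I1 operands ready | I2 dispatched to INT
c3: I2 operands ready
c4: I2 complete
c5: R2←I2
c6: I1 complete
c7: R1←I1
c8: I3 dispatched to INT
c9: I3 operands ready | I4 dispatched to DIV
c10: I3 complete | I4 operands ready
c11: R1←I3
c18: I4 complete
c19: R0←I4
c20: I5 dispatched to DIV
c21: I5 operands ready | I6 dispatched to INT
c29: I5 complete
c30: R1←I5
c31: I6 operands ready
c32: I6 complete
c33: R3←I6

cycle = 20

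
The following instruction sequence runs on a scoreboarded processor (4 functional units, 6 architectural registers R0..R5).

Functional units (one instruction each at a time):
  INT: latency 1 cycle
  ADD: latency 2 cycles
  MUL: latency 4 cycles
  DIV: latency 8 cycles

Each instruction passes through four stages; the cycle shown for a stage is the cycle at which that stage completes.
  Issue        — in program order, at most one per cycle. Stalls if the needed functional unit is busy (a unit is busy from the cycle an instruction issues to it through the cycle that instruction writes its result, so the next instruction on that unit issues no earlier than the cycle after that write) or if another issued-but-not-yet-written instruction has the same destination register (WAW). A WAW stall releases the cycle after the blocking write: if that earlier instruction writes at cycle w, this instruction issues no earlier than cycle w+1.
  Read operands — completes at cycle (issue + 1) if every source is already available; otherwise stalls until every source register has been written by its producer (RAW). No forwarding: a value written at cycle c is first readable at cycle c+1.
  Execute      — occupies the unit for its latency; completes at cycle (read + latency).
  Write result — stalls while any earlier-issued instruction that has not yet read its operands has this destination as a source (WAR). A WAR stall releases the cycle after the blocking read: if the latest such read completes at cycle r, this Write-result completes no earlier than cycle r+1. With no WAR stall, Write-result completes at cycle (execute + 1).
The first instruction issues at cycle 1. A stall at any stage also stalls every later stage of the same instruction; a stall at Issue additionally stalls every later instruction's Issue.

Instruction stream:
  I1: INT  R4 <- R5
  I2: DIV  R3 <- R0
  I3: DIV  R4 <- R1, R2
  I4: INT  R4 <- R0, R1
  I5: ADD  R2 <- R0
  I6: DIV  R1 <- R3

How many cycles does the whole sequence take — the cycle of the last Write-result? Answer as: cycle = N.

1) issue 1, read 2, done 3, write 4
2) issue 2, read 3, done 11, write 12
3) issue 13, read 14, done 22, write 23  <struct: DIV busy until I2 writes@12>
4) issue 24, read 25, done 26, write 27  <WAW R4: wait I3 write@23>
5) issue 25, read 26, done 28, write 29
6) issue 26, read 27, done 35, write 36

cycle = 36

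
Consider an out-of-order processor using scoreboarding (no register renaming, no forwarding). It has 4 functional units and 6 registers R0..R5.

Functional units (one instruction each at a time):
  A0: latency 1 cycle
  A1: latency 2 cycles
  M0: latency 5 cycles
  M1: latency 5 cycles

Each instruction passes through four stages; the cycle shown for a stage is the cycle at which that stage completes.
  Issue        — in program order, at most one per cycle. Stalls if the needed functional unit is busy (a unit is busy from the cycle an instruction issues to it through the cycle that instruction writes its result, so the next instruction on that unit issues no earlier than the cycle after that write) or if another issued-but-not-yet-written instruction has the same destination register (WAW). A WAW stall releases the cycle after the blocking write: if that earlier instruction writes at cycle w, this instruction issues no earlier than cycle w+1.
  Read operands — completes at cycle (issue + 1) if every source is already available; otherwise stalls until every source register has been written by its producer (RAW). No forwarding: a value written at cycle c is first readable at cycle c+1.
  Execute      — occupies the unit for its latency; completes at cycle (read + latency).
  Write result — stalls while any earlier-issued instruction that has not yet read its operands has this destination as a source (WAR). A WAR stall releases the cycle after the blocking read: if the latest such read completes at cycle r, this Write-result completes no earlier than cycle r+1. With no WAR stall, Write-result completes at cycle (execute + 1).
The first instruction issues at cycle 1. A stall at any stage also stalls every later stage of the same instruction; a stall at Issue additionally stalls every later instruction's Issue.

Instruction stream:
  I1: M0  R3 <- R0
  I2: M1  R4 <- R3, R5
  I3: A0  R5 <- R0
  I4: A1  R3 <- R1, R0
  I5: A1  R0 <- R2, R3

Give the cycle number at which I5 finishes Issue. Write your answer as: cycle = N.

t=1  I1 dispatched to M0
t=2  I1 operands ready, I2 dispatched to M1
t=3  I3 dispatched to A0
t=4  I3 operands ready
t=5  I3 complete
t=7  I1 complete
t=8  R3←I1
t=9  I2 operands ready, I4 dispatched to A1
t=10  R5←I3, I4 operands ready
t=12  I4 complete
t=13  R3←I4
t=14  I2 complete, I5 dispatched to A1
t=15  R4←I2, I5 operands ready
t=17  I5 complete
t=18  R0←I5

cycle = 14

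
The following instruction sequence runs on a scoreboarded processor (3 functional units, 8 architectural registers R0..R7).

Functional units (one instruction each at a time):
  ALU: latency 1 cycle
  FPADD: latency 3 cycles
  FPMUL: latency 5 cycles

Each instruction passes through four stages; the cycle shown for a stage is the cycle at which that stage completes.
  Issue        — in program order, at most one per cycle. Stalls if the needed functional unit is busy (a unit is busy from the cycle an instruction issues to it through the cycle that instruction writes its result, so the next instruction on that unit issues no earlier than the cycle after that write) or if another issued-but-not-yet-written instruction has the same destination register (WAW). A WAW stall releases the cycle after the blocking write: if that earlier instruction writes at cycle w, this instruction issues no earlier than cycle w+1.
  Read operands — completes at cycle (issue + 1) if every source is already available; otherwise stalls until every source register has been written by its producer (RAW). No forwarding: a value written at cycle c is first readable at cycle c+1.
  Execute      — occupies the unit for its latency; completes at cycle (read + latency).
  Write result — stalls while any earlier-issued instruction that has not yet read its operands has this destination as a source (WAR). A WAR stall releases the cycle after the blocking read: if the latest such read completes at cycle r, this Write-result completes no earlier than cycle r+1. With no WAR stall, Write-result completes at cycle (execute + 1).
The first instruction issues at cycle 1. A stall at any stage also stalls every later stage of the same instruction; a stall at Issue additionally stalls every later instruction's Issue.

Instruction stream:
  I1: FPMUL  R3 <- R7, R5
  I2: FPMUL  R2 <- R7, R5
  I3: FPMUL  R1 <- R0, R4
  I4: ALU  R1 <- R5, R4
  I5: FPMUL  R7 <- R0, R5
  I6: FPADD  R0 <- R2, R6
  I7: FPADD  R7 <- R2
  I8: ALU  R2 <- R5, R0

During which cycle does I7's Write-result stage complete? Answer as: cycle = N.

I1 -> (1, 2, 7, 8)
I2 -> (9, 10, 15, 16)  // struct: FPMUL busy until I1 writes@8
I3 -> (17, 18, 23, 24)  // struct: FPMUL busy until I2 writes@16
I4 -> (25, 26, 27, 28)  // WAW R1: wait I3 write@24
I5 -> (26, 27, 32, 33)
I6 -> (27, 28, 31, 32)
I7 -> (34, 35, 38, 39)  // WAW R7: wait I5 write@33
I8 -> (35, 36, 37, 38)

cycle = 39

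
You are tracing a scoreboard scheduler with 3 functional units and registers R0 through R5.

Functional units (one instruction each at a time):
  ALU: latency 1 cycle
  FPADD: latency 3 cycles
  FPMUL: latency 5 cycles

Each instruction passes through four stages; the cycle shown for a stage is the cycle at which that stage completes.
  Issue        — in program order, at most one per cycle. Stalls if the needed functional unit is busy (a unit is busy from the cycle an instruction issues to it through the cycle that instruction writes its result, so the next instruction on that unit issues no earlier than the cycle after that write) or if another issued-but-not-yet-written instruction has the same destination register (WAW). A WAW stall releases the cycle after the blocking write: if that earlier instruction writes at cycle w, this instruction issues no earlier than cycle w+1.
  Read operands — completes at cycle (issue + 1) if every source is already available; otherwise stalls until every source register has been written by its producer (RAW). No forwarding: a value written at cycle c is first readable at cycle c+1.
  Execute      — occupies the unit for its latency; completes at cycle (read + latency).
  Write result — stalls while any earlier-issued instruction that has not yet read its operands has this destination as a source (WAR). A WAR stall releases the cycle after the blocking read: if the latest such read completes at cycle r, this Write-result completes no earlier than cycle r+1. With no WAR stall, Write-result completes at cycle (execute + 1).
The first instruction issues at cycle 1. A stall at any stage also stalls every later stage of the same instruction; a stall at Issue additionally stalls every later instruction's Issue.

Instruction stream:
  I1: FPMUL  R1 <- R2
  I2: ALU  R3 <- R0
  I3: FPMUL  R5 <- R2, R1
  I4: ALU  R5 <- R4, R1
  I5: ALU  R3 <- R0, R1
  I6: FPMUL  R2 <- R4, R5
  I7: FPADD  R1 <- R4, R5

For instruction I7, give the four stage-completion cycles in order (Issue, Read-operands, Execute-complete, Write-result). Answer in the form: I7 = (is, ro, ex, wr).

I7 = (23, 24, 27, 28)

  I1 | 1 | 2 | 7 | 8
  I2 | 2 | 3 | 4 | 5
  I3 | 9 | 10 | 15 | 16   struct: FPMUL busy until I1 writes@8
  I4 | 17 | 18 | 19 | 20   WAW R5: wait I3 write@16
  I5 | 21 | 22 | 23 | 24   struct: ALU busy until I4 writes@20
  I6 | 22 | 23 | 28 | 29
  I7 | 23 | 24 | 27 | 28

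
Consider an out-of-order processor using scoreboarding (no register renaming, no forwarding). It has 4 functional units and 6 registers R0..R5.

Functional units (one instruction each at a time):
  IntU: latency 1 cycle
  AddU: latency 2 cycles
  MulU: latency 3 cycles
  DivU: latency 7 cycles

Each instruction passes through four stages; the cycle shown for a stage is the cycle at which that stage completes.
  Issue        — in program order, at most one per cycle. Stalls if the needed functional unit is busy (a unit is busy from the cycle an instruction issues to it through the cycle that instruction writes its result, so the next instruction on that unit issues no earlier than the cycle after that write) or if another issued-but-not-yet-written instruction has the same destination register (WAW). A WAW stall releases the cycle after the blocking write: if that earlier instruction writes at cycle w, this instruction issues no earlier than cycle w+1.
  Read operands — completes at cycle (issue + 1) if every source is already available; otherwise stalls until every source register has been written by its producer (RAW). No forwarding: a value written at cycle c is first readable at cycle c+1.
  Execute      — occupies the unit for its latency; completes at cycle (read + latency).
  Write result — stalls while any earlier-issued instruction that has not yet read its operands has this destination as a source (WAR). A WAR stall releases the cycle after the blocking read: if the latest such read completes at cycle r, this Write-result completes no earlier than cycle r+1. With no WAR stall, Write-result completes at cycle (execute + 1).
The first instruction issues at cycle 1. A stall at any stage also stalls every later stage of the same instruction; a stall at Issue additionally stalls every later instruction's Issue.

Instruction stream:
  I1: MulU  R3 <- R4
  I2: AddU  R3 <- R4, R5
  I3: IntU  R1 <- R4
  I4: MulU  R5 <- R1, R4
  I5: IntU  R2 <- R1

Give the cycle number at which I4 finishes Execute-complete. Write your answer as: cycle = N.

cycle = 15

1) issue 1, read 2, done 5, write 6
2) issue 7, read 8, done 10, write 11  <WAW R3: wait I1 write@6>
3) issue 8, read 9, done 10, write 11
4) issue 9, read 12, done 15, write 16  <RAW R1: wait I3 write@11>
5) issue 12, read 13, done 14, write 15  <struct: IntU busy until I3 writes@11>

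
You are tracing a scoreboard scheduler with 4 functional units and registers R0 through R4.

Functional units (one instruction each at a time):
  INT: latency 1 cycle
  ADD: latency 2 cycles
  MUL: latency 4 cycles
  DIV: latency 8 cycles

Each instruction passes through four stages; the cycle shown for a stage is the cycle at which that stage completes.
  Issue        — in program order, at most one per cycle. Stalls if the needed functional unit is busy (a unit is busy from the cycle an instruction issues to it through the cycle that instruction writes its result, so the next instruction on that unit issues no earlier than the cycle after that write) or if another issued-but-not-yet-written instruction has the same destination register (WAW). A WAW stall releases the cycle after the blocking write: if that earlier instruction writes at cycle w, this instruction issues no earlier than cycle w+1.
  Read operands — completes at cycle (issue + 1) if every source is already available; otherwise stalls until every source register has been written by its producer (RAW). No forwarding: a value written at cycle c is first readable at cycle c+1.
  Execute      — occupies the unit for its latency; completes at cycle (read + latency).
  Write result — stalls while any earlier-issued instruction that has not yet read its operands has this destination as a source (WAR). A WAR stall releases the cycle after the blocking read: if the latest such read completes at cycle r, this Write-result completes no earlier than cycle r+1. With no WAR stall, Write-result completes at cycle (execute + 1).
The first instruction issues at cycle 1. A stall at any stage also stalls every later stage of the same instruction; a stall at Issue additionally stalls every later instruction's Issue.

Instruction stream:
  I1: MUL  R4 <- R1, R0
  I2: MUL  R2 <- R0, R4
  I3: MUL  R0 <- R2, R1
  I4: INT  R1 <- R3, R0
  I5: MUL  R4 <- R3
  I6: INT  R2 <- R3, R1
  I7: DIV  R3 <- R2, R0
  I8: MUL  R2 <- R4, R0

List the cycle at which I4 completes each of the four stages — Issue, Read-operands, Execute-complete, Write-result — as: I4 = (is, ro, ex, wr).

I1: IS=1 RO=2 EX=6 WR=7
I2: IS=8 RO=9 EX=13 WR=14  [struct: MUL busy until I1 writes@7]
I3: IS=15 RO=16 EX=20 WR=21  [struct: MUL busy until I2 writes@14]
I4: IS=16 RO=22 EX=23 WR=24  [RAW R0: wait I3 write@21]
I5: IS=22 RO=23 EX=27 WR=28  [struct: MUL busy until I3 writes@21]
I6: IS=25 RO=26 EX=27 WR=28  [struct: INT busy until I4 writes@24]
I7: IS=26 RO=29 EX=37 WR=38  [RAW R2: wait I6 write@28]
I8: IS=29 RO=30 EX=34 WR=35  [WAW R2: wait I6 write@28]

I4 = (16, 22, 23, 24)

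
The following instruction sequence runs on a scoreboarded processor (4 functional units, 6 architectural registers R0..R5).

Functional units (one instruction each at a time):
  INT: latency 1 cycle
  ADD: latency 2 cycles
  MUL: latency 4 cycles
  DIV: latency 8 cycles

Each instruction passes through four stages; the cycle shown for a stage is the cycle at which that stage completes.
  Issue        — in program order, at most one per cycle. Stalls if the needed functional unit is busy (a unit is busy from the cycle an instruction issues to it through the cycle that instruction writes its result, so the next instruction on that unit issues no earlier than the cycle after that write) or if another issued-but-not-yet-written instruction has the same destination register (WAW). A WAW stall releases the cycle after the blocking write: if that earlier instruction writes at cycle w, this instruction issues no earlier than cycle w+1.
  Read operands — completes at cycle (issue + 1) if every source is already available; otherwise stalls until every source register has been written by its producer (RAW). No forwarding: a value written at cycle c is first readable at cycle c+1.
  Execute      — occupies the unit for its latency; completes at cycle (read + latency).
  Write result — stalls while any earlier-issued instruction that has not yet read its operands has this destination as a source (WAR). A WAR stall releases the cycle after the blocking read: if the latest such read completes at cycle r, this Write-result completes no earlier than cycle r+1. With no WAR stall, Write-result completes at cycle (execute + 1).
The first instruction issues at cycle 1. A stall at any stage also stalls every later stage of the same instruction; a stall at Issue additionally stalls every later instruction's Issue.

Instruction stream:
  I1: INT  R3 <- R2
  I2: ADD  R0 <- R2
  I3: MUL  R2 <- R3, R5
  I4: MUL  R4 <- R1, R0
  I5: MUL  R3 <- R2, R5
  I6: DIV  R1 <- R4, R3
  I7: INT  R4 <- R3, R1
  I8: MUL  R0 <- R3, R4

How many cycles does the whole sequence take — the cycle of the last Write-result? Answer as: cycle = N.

cycle = 43

t=1  I1→INT
t=2  I1 RO, I2→ADD
t=3  I1 EX, I2 RO, I3→MUL
t=4  I1 WR R3
t=5  I2 EX, I3 RO
t=6  I2 WR R0
t=9  I3 EX
t=10  I3 WR R2
t=11  I4→MUL
t=12  I4 RO
t=16  I4 EX
t=17  I4 WR R4
t=18  I5→MUL
t=19  I5 RO, I6→DIV
t=20  I7→INT
t=23  I5 EX
t=24  I5 WR R3
t=25  I6 RO, I8→MUL
t=33  I6 EX
t=34  I6 WR R1
t=35  I7 RO
t=36  I7 EX
t=37  I7 WR R4
t=38  I8 RO
t=42  I8 EX
t=43  I8 WR R0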